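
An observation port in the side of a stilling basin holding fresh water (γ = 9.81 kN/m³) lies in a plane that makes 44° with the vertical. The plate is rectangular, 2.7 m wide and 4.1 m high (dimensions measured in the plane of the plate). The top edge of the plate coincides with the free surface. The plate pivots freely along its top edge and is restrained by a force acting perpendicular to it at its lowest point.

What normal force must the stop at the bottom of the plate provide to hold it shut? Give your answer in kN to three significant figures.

P ≈ 107 kN

γ = 9.81 kN/m³.
The plate makes 44° with the vertical, i.e. θ = 90° − 44° = 46° to the horizontal. Measuring y along the incline from the free-surface line, vertical depth h = y·sinθ with sinθ = 0.719340.
The centroid lies 4.1/2 = 2.05 m below the top edge, so y_c = 2.05 m and h_c = 2.05 × 0.719340 = 1.47465 m.
A = 2.7 × 4.1 = 11.07 m².
Resultant F = γ·h_c·A = 9.81 × 1.47465 × 11.07 = 160.142 kN.
I_c = b·h³/12 = 2.7 × 4.1³/12 = 15.5072 m⁴.
Centre of pressure: y_p = y_c + I_c/(y_c·A) = 2.05 + 15.5072/(2.05 × 11.07) = 2.05 + 0.683332 = 2.73333 m along the plane.
The resultant acts 2.05 + 0.683332 = 2.73333 m (along the plate) below the hinge at the top edge, so the moment about the hinge is M = F × 2.73333 = 160.142 × 2.73333 = 437.721 kN·m.
A normal force at the bottom, 4.1 m from the hinge, must supply this moment: P = 437.721/4.1 = 106.761 kN.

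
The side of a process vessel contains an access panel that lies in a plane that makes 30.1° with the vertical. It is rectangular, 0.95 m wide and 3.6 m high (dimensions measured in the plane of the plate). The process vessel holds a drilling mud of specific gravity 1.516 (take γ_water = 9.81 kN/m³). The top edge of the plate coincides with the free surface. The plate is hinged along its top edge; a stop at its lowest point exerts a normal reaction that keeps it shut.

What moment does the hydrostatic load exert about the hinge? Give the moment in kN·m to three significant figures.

γ = 1.516 × 9.81 = 14.87196 kN/m³.
The plate makes 30.1° with the vertical, i.e. θ = 90° − 30.1° = 59.9° to the horizontal. Measuring y along the incline from the free-surface line, vertical depth h = y·sinθ with sinθ = 0.865151.
The centroid lies 3.6/2 = 1.8 m below the top edge, so y_c = 1.8 m and h_c = 1.8 × 0.865151 = 1.55727 m.
A = 0.95 × 3.6 = 3.42 m².
Resultant F = γ·h_c·A = 14.87196 × 1.55727 × 3.42 = 79.206 kN.
I_c = b·h³/12 = 0.95 × 3.6³/12 = 3.6936 m⁴.
Centre of pressure: y_p = y_c + I_c/(y_c·A) = 1.8 + 3.6936/(1.8 × 3.42) = 1.8 + 0.6 = 2.4 m along the plane.
The resultant acts 1.8 + 0.6 = 2.4 m (along the plate) below the hinge at the top edge, so the moment about the hinge is M = F × 2.4 = 79.206 × 2.4 = 190.094 kN·m.

M ≈ 190 kN·m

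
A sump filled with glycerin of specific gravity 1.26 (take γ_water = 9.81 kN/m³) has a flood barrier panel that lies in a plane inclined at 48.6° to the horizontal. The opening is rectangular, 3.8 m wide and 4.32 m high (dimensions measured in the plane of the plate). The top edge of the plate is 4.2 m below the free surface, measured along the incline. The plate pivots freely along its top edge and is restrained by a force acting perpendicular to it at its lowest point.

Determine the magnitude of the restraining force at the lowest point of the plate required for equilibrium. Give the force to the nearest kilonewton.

P ≈ 539 kN

γ = 1.26 × 9.81 = 12.3606 kN/m³.
Let θ = 48.6° be the plate's angle to the horizontal; measure y along the incline from where the plane meets the free surface. Vertical depth h = y·sinθ with sinθ = 0.750111.
The centroid lies 4.32/2 = 2.16 m below the top edge, so y_c = 4.2 + 2.16 = 6.36 m and h_c = 6.36 × 0.750111 = 4.77071 m.
A = 3.8 × 4.32 = 16.416 m².
Resultant F = γ·h_c·A = 12.3606 × 4.77071 × 16.416 = 968.032 kN.
I_c = b·h³/12 = 3.8 × 4.32³/12 = 25.5302 m⁴.
Centre of pressure: y_p = y_c + I_c/(y_c·A) = 6.36 + 25.5302/(6.36 × 16.416) = 6.36 + 0.244529 = 6.60453 m along the plane.
The resultant acts 2.16 + 0.244529 = 2.40453 m (along the plate) below the hinge at the top edge, so the moment about the hinge is M = F × 2.40453 = 968.032 × 2.40453 = 2327.66 kN·m.
A normal force at the bottom, 4.32 m from the hinge, must supply this moment: P = 2327.66/4.32 = 538.81 kN.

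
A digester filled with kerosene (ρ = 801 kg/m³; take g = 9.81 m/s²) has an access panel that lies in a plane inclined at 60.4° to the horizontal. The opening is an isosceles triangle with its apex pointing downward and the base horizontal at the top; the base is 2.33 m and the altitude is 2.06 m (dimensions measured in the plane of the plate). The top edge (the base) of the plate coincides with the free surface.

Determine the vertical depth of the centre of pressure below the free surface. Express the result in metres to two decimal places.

γ = ρg = 801 × 9.81 / 1000 = 7.85781 kN/m³.
Let θ = 60.4° be the plate's angle to the horizontal; measure y along the incline from where the plane meets the free surface. Vertical depth h = y·sinθ with sinθ = 0.869495.
With the apex down, the centroid sits h/3 = 2.06/3 = 0.686667 m below the base (the top edge), so y_c = 0.686667 m and h_c = 0.686667 × 0.869495 = 0.597054 m.
A = ½ × 2.33 × 2.06 = 2.3999 m².
Resultant F = γ·h_c·A = 7.85781 × 0.597054 × 2.3999 = 11.2592 kN.
I_c = b·h³/36 = 2.33 × 2.06³/36 = 0.56579 m⁴.
Centre of pressure: y_p = y_c + I_c/(y_c·A) = 0.686667 + 0.56579/(0.686667 × 2.3999) = 0.686667 + 0.343333 = 1.03 m along the plane.
Vertically, h_p = y_p·sinθ = 1.03 × 0.869495 = 0.89558 m.

h_p = 0.90 m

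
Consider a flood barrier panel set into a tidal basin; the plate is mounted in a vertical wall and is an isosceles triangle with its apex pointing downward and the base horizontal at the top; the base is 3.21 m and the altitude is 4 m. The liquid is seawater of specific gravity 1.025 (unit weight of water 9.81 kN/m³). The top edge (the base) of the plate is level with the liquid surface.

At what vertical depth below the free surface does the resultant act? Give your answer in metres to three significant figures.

γ = 1.025 × 9.81 = 10.05525 kN/m³.
With the apex down, the centroid sits h/3 = 4/3 = 1.33333 m below the base (the top edge), so the centroid depth is h_c = 1.33333 m.
A = ½ × 3.21 × 4 = 6.42 m².
Resultant F = γ·h_c·A = 10.05525 × 1.33333 × 6.42 = 86.0727 kN.
I_c = b·h³/36 = 3.21 × 4³/36 = 5.70667 m⁴.
Centre of pressure: y_p = y_c + I_c/(y_c·A) = 1.33333 + 5.70667/(1.33333 × 6.42) = 1.33333 + 0.666669 = 2 m along the plane.

h_p = 2.00 m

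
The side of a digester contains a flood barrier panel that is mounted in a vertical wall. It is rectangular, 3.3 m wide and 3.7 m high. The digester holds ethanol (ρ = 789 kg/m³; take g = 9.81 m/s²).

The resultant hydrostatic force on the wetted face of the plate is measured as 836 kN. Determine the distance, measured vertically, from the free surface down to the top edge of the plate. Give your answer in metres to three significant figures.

d_top ≈ 7.00 m

γ = ρg = 789 × 9.81 / 1000 = 7.74009 kN/m³.
A = 3.3 × 3.7 = 12.21 m².
From F = γ·h_c·A, the centroid depth is h_c = 836/(7.74009 × 12.21) = 8.84595 m.
The centroid lies 3.7/2 = 1.85 m below the top edge, so the top edge sits at h_top = 8.84595 − 1.85 = 6.99595 m below the surface.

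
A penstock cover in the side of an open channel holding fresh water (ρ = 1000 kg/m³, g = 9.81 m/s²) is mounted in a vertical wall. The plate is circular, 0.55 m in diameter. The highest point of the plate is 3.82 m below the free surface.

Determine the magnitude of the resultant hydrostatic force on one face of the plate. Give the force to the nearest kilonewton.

γ = ρg = 1000 × 9.81 = 9810 N/m³ = 9.81 kN/m³.
The centroid is at the centre, 0.275 m below the top of the plate, so the centroid depth is h_c = 3.82 + 0.275 = 4.095 m.
A = π(0.275)² = 0.237583 m².
Resultant F = γ·h_c·A = 9.81 × 4.095 × 0.237583 = 9.54417 kN.

F ≈ 10 kN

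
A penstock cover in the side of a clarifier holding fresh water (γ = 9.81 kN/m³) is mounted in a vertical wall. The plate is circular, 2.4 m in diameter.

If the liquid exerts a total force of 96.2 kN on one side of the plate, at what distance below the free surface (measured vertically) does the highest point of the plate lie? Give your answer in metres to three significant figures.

γ = 9.81 kN/m³.
A = π(1.2)² = 4.52389 m².
From F = γ·h_c·A, the centroid depth is h_c = 96.2/(9.81 × 4.52389) = 2.16767 m.
The centroid is at the centre, 1.2 m below the top of the plate, so the highest point sits at h_top = 2.16767 − 1.2 = 0.96767 m below the surface.

d_top ≈ 0.968 m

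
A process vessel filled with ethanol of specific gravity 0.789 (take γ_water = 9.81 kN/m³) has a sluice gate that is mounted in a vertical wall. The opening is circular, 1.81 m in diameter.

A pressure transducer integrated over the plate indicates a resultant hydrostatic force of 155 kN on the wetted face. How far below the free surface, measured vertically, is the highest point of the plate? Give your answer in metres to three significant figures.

γ = 0.789 × 9.81 = 7.74009 kN/m³.
A = π(0.905)² = 2.57304 m².
From F = γ·h_c·A, the centroid depth is h_c = 155/(7.74009 × 2.57304) = 7.78286 m.
The centroid is at the centre, 0.905 m below the top of the plate, so the highest point sits at h_top = 7.78286 − 0.905 = 6.87786 m below the surface.

d_top ≈ 6.88 m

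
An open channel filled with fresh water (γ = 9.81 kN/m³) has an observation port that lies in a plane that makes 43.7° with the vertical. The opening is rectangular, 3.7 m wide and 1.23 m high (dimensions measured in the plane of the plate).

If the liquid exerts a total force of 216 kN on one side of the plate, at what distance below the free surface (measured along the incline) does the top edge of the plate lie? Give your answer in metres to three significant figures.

y_top ≈ 6.08 m

γ = 9.81 kN/m³.
A = 3.7 × 1.23 = 4.551 m².
From F = γ·h_c·A, the centroid depth is h_c = 216/(9.81 × 4.551) = 4.83813 m.
The plate makes 43.7° with the vertical, i.e. θ = 90° − 43.7° = 46.3° to the horizontal. Measuring y along the incline from the free-surface line, vertical depth h = y·sinθ with sinθ = 0.722967.
Along the incline, y_c = h_c/sinθ = 4.83813/0.722967 = 6.69205 m.
The centroid lies 1.23/2 = 0.615 m below the top edge, so the top edge sits at y_top = 6.69205 − 0.615 = 6.07705 m along the incline.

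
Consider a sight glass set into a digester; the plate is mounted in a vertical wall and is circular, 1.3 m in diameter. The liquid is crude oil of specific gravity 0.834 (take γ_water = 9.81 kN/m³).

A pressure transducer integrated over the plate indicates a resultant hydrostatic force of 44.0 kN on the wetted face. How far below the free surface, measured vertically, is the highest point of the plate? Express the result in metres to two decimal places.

γ = 0.834 × 9.81 = 8.18154 kN/m³.
A = π(0.65)² = 1.32732 m².
From F = γ·h_c·A, the centroid depth is h_c = 44.0/(8.18154 × 1.32732) = 4.05174 m.
The centroid is at the centre, 0.65 m below the top of the plate, so the highest point sits at h_top = 4.05174 − 0.65 = 3.40174 m below the surface.

d_top ≈ 3.40 m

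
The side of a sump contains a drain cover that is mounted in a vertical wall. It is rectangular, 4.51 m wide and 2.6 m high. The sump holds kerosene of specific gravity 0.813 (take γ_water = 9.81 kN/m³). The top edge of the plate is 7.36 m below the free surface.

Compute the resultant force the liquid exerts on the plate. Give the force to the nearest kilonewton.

F ≈ 810 kN

γ = 0.813 × 9.81 = 7.97553 kN/m³.
The centroid lies 2.6/2 = 1.3 m below the top edge, so the centroid depth is h_c = 7.36 + 1.3 = 8.66 m.
A = 4.51 × 2.6 = 11.726 m².
Resultant F = γ·h_c·A = 7.97553 × 8.66 × 11.726 = 809.892 kN.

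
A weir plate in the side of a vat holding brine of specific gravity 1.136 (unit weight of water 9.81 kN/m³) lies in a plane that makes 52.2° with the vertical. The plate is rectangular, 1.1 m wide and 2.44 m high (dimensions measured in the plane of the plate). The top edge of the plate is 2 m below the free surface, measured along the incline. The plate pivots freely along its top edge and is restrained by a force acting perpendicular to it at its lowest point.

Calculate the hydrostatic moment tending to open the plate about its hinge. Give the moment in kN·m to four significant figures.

M ≈ 81.11 kN·m

γ = 1.136 × 9.81 = 11.14416 kN/m³.
The plate makes 52.2° with the vertical, i.e. θ = 90° − 52.2° = 37.8° to the horizontal. Measuring y along the incline from the free-surface line, vertical depth h = y·sinθ with sinθ = 0.612907.
The centroid lies 2.44/2 = 1.22 m below the top edge, so y_c = 2 + 1.22 = 3.22 m and h_c = 3.22 × 0.612907 = 1.97356 m.
A = 1.1 × 2.44 = 2.684 m².
Resultant F = γ·h_c·A = 11.14416 × 1.97356 × 2.684 = 59.031 kN.
I_c = b·h³/12 = 1.1 × 2.44³/12 = 1.33162 m⁴.
Centre of pressure: y_p = y_c + I_c/(y_c·A) = 3.22 + 1.33162/(3.22 × 2.684) = 3.22 + 0.154078 = 3.37408 m along the plane.
The resultant acts 1.22 + 0.154078 = 1.37408 m (along the plate) below the hinge at the top edge, so the moment about the hinge is M = F × 1.37408 = 59.031 × 1.37408 = 81.1133 kN·m.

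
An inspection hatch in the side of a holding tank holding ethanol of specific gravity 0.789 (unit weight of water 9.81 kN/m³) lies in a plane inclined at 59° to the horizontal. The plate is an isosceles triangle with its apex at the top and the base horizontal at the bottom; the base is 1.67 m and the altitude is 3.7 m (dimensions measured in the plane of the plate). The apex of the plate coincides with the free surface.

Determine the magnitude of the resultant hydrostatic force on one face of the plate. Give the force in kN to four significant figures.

γ = 0.789 × 9.81 = 7.74009 kN/m³.
Let θ = 59° be the plate's angle to the horizontal; measure y along the incline from where the plane meets the free surface. Vertical depth h = y·sinθ with sinθ = 0.857167.
With the apex up, the centroid sits 2h/3 = 2 × 3.7/3 = 2.46667 m below the apex, so y_c = 2.46667 m and h_c = 2.46667 × 0.857167 = 2.11435 m.
A = ½ × 1.67 × 3.7 = 3.0895 m².
Resultant F = γ·h_c·A = 7.74009 × 2.11435 × 3.0895 = 50.5605 kN.

F ≈ 50.56 kN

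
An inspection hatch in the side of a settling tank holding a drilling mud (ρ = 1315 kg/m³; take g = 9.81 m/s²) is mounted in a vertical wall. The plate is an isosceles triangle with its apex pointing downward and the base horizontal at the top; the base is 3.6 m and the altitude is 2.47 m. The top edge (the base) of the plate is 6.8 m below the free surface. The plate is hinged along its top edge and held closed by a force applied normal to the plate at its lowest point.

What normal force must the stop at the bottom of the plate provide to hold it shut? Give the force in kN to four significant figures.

γ = ρg = 1315 × 9.81 / 1000 = 12.90015 kN/m³.
With the apex down, the centroid sits h/3 = 2.47/3 = 0.823333 m below the base (the top edge), so the centroid depth is h_c = 6.8 + 0.823333 = 7.62333 m.
A = ½ × 3.6 × 2.47 = 4.446 m².
Resultant F = γ·h_c·A = 12.90015 × 7.62333 × 4.446 = 437.229 kN.
I_c = b·h³/36 = 3.6 × 2.47³/36 = 1.50692 m⁴.
Centre of pressure: y_p = y_c + I_c/(y_c·A) = 7.62333 + 1.50692/(7.62333 × 4.446) = 7.62333 + 0.0444607 = 7.66779 m along the plane.
The resultant acts 0.823333 + 0.0444607 = 0.867794 m (along the plate) below the hinge at the top edge, so the moment about the hinge is M = F × 0.867794 = 437.229 × 0.867794 = 379.425 kN·m.
A normal force at the bottom, 2.47 m from the hinge, must supply this moment: P = 379.425/2.47 = 153.613 kN.

P ≈ 153.6 kN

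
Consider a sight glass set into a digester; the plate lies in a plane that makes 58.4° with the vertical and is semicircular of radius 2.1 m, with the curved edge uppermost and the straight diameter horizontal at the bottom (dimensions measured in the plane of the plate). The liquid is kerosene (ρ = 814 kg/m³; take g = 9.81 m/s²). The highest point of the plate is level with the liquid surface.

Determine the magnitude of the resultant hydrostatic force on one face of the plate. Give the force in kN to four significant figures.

γ = ρg = 814 × 9.81 / 1000 = 7.98534 kN/m³.
The plate makes 58.4° with the vertical, i.e. θ = 90° − 58.4° = 31.6° to the horizontal. Measuring y along the incline from the free-surface line, vertical depth h = y·sinθ with sinθ = 0.523986.
The centroid lies 4r/(3π) = 0.891268 m above the diameter, so r − 4r/(3π) = 2.1 − 0.891268 = 1.20873 m below the topmost point, so y_c = 1.20873 m and h_c = 1.20873 × 0.523986 = 0.633358 m.
A = πr²/2 = π × 2.1²/2 = 6.92721 m².
Resultant F = γ·h_c·A = 7.98534 × 0.633358 × 6.92721 = 35.0349 kN.

F ≈ 35.03 kN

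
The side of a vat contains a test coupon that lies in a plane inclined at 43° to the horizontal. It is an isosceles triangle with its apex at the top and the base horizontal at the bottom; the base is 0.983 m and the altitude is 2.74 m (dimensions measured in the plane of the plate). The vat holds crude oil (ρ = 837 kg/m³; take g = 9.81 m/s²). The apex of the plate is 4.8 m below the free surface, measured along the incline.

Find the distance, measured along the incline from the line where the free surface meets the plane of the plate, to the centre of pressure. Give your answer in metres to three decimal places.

γ = ρg = 837 × 9.81 / 1000 = 8.21097 kN/m³.
Let θ = 43° be the plate's angle to the horizontal; measure y along the incline from where the plane meets the free surface. Vertical depth h = y·sinθ with sinθ = 0.681998.
With the apex up, the centroid sits 2h/3 = 2 × 2.74/3 = 1.82667 m below the apex, so y_c = 4.8 + 1.82667 = 6.62667 m and h_c = 6.62667 × 0.681998 = 4.51938 m.
A = ½ × 0.983 × 2.74 = 1.34671 m².
Resultant F = γ·h_c·A = 8.21097 × 4.51938 × 1.34671 = 49.9744 kN.
I_c = b·h³/36 = 0.983 × 2.74³/36 = 0.561698 m⁴.
Centre of pressure: y_p = y_c + I_c/(y_c·A) = 6.62667 + 0.561698/(6.62667 × 1.34671) = 6.62667 + 0.062941 = 6.68961 m along the plane.

y_p = 6.690 m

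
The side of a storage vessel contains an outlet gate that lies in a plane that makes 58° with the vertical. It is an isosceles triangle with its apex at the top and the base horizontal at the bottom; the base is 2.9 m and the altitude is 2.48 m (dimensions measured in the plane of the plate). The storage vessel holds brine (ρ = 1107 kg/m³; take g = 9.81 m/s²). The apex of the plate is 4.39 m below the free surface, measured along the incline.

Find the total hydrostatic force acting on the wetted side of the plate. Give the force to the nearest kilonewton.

F ≈ 125 kN

γ = ρg = 1107 × 9.81 / 1000 = 10.85967 kN/m³.
The plate makes 58° with the vertical, i.e. θ = 90° − 58° = 32° to the horizontal. Measuring y along the incline from the free-surface line, vertical depth h = y·sinθ with sinθ = 0.529919.
With the apex up, the centroid sits 2h/3 = 2 × 2.48/3 = 1.65333 m below the apex, so y_c = 4.39 + 1.65333 = 6.04333 m and h_c = 6.04333 × 0.529919 = 3.20248 m.
A = ½ × 2.9 × 2.48 = 3.596 m².
Resultant F = γ·h_c·A = 10.85967 × 3.20248 × 3.596 = 125.061 kN.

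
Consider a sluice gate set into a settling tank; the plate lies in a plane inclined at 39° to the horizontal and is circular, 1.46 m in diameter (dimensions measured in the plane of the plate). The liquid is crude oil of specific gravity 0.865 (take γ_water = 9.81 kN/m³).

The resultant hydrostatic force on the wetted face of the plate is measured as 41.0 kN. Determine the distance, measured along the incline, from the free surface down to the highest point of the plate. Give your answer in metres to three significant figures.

γ = 0.865 × 9.81 = 8.48565 kN/m³.
A = π(0.73)² = 1.67415 m².
From F = γ·h_c·A, the centroid depth is h_c = 41.0/(8.48565 × 1.67415) = 2.88605 m.
Let θ = 39° be the plate's angle to the horizontal; measure y along the incline from where the plane meets the free surface. Vertical depth h = y·sinθ with sinθ = 0.629320.
Along the incline, y_c = h_c/sinθ = 2.88605/0.629320 = 4.58598 m.
The centroid is at the centre, 0.73 m below the top of the plate, so the highest point sits at y_top = 4.58598 − 0.73 = 3.85598 m along the incline.

y_top ≈ 3.86 m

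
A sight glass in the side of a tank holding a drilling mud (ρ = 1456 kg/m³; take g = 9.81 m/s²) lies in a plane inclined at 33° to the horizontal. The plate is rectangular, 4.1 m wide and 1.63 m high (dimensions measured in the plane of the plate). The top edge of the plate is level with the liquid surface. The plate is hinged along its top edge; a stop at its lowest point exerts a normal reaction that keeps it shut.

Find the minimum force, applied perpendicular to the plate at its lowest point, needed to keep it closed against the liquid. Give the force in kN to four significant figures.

γ = ρg = 1456 × 9.81 / 1000 = 14.28336 kN/m³.
Let θ = 33° be the plate's angle to the horizontal; measure y along the incline from where the plane meets the free surface. Vertical depth h = y·sinθ with sinθ = 0.544639.
The centroid lies 1.63/2 = 0.815 m below the top edge, so y_c = 0.815 m and h_c = 0.815 × 0.544639 = 0.443881 m.
A = 4.1 × 1.63 = 6.683 m².
Resultant F = γ·h_c·A = 14.28336 × 0.443881 × 6.683 = 42.371 kN.
I_c = b·h³/12 = 4.1 × 1.63³/12 = 1.47967 m⁴.
Centre of pressure: y_p = y_c + I_c/(y_c·A) = 0.815 + 1.47967/(0.815 × 6.683) = 0.815 + 0.271666 = 1.08667 m along the plane.
The resultant acts 0.815 + 0.271666 = 1.08667 m (along the plate) below the hinge at the top edge, so the moment about the hinge is M = F × 1.08667 = 42.371 × 1.08667 = 46.0433 kN·m.
A normal force at the bottom, 1.63 m from the hinge, must supply this moment: P = 46.0433/1.63 = 28.2474 kN.

P ≈ 28.25 kN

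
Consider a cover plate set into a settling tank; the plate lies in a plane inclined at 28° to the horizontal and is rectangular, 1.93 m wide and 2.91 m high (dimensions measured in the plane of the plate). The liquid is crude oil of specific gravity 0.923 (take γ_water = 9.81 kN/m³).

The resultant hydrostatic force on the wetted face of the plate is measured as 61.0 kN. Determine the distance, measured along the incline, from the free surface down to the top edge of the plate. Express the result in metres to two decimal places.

γ = 0.923 × 9.81 = 9.05463 kN/m³.
A = 1.93 × 2.91 = 5.6163 m².
From F = γ·h_c·A, the centroid depth is h_c = 61.0/(9.05463 × 5.6163) = 1.19952 m.
Let θ = 28° be the plate's angle to the horizontal; measure y along the incline from where the plane meets the free surface. Vertical depth h = y·sinθ with sinθ = 0.469472.
Along the incline, y_c = h_c/sinθ = 1.19952/0.469472 = 2.55504 m.
The centroid lies 2.91/2 = 1.455 m below the top edge, so the top edge sits at y_top = 2.55504 − 1.455 = 1.10004 m along the incline.

y_top ≈ 1.10 m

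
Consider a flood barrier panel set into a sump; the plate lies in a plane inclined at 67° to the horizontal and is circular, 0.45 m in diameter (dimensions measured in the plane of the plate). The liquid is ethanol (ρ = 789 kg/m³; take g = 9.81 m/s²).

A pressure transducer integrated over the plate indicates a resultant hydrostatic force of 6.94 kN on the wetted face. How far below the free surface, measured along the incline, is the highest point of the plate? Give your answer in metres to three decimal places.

γ = ρg = 789 × 9.81 / 1000 = 7.74009 kN/m³.
A = π(0.225)² = 0.159043 m².
From F = γ·h_c·A, the centroid depth is h_c = 6.94/(7.74009 × 0.159043) = 5.63766 m.
Let θ = 67° be the plate's angle to the horizontal; measure y along the incline from where the plane meets the free surface. Vertical depth h = y·sinθ with sinθ = 0.920505.
Along the incline, y_c = h_c/sinθ = 5.63766/0.920505 = 6.12453 m.
The centroid is at the centre, 0.225 m below the top of the plate, so the highest point sits at y_top = 6.12453 − 0.225 = 5.89953 m along the incline.

y_top ≈ 5.900 m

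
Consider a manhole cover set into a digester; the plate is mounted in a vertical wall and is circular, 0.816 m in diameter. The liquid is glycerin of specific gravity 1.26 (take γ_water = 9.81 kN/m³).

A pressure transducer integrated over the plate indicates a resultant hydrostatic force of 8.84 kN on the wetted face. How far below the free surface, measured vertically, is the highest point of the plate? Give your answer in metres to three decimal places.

d_top ≈ 0.960 m

γ = 1.26 × 9.81 = 12.3606 kN/m³.
A = π(0.408)² = 0.522962 m².
From F = γ·h_c·A, the centroid depth is h_c = 8.84/(12.3606 × 0.522962) = 1.36755 m.
The centroid is at the centre, 0.408 m below the top of the plate, so the highest point sits at h_top = 1.36755 − 0.408 = 0.95955 m below the surface.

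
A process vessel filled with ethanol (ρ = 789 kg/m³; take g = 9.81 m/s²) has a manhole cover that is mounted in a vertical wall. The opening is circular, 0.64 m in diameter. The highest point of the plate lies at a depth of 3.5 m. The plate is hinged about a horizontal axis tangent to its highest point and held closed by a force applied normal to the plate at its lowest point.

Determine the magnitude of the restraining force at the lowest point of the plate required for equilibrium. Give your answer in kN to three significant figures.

P ≈ 4.86 kN

γ = ρg = 789 × 9.81 / 1000 = 7.74009 kN/m³.
The centroid is at the centre, 0.32 m below the top of the plate, so the centroid depth is h_c = 3.5 + 0.32 = 3.82 m.
A = π(0.32)² = 0.321699 m².
Resultant F = γ·h_c·A = 7.74009 × 3.82 × 0.321699 = 9.51172 kN.
I_c = πr⁴/4 = π × 0.32⁴/4 = 0.0082355 m⁴.
Centre of pressure: y_p = y_c + I_c/(y_c·A) = 3.82 + 0.0082355/(3.82 × 0.321699) = 3.82 + 0.00670158 = 3.8267 m along the plane.
The resultant acts 0.32 + 0.00670158 = 0.326702 m (along the plate) below the hinge at the top edge, so the moment about the hinge is M = F × 0.326702 = 9.51172 × 0.326702 = 3.1075 kN·m.
A normal force at the bottom, 0.64 m from the hinge, must supply this moment: P = 3.1075/0.64 = 4.85547 kN.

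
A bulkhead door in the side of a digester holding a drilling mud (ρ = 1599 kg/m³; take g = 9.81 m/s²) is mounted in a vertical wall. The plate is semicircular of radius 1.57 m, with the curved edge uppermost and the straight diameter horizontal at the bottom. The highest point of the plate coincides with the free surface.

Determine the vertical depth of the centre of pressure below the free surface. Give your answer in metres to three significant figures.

γ = ρg = 1599 × 9.81 / 1000 = 15.68619 kN/m³.
The centroid lies 4r/(3π) = 0.666329 m above the diameter, so r − 4r/(3π) = 1.57 − 0.666329 = 0.903671 m below the topmost point, so the centroid depth is h_c = 0.903671 m.
A = πr²/2 = π × 1.57²/2 = 3.87186 m².
Resultant F = γ·h_c·A = 15.68619 × 0.903671 × 3.87186 = 54.8842 kN.
I_c = (π/8 − 8/(9π))·r⁴ = 0.109757 × 1.57⁴ = 0.666854 m⁴.
Centre of pressure: y_p = y_c + I_c/(y_c·A) = 0.903671 + 0.666854/(0.903671 × 3.87186) = 0.903671 + 0.19059 = 1.09426 m along the plane.

h_p = 1.09 m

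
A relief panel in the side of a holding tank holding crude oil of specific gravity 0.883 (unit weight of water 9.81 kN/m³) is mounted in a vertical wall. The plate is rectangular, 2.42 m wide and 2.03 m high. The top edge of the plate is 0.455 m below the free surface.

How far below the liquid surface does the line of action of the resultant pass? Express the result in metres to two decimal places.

h_p = 1.70 m

γ = 0.883 × 9.81 = 8.66223 kN/m³.
The centroid lies 2.03/2 = 1.015 m below the top edge, so the centroid depth is h_c = 0.455 + 1.015 = 1.47 m.
A = 2.42 × 2.03 = 4.9126 m².
Resultant F = γ·h_c·A = 8.66223 × 1.47 × 4.9126 = 62.5545 kN.
I_c = b·h³/12 = 2.42 × 2.03³/12 = 1.68703 m⁴.
Centre of pressure: y_p = y_c + I_c/(y_c·A) = 1.47 + 1.68703/(1.47 × 4.9126) = 1.47 + 0.233611 = 1.70361 m along the plane.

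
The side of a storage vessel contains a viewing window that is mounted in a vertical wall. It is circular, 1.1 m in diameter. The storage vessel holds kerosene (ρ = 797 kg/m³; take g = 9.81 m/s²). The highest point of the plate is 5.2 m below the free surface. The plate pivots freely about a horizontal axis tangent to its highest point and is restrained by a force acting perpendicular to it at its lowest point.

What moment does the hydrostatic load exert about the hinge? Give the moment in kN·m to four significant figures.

M ≈ 24.06 kN·m

γ = ρg = 797 × 9.81 / 1000 = 7.81857 kN/m³.
The centroid is at the centre, 0.55 m below the top of the plate, so the centroid depth is h_c = 5.2 + 0.55 = 5.75 m.
A = π(0.55)² = 0.950332 m².
Resultant F = γ·h_c·A = 7.81857 × 5.75 × 0.950332 = 42.7239 kN.
I_c = πr⁴/4 = π × 0.55⁴/4 = 0.0718688 m⁴.
Centre of pressure: y_p = y_c + I_c/(y_c·A) = 5.75 + 0.0718688/(5.75 × 0.950332) = 5.75 + 0.0131522 = 5.76315 m along the plane.
The resultant acts 0.55 + 0.0131522 = 0.563152 m (along the plate) below the hinge at the top edge, so the moment about the hinge is M = F × 0.563152 = 42.7239 × 0.563152 = 24.06 kN·m.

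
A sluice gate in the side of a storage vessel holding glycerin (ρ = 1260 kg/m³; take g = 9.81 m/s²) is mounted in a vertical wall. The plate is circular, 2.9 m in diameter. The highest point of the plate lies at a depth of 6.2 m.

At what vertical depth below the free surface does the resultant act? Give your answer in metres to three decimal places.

γ = ρg = 1260 × 9.81 / 1000 = 12.3606 kN/m³.
The centroid is at the centre, 1.45 m below the top of the plate, so the centroid depth is h_c = 6.2 + 1.45 = 7.65 m.
A = π(1.45)² = 6.6052 m².
Resultant F = γ·h_c·A = 12.3606 × 7.65 × 6.6052 = 624.578 kN.
I_c = πr⁴/4 = π × 1.45⁴/4 = 3.47186 m⁴.
Centre of pressure: y_p = y_c + I_c/(y_c·A) = 7.65 + 3.47186/(7.65 × 6.6052) = 7.65 + 0.0687092 = 7.71871 m along the plane.

h_p = 7.719 m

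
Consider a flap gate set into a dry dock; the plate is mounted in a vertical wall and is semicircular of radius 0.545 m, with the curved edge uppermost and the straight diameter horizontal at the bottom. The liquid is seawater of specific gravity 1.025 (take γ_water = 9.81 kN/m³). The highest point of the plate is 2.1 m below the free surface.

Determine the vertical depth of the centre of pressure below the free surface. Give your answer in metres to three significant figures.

h_p = 2.42 m

γ = 1.025 × 9.81 = 10.05525 kN/m³.
The centroid lies 4r/(3π) = 0.231305 m above the diameter, so r − 4r/(3π) = 0.545 − 0.231305 = 0.313695 m below the topmost point, so the centroid depth is h_c = 2.1 + 0.313695 = 2.4137 m.
A = πr²/2 = π × 0.545²/2 = 0.466566 m².
Resultant F = γ·h_c·A = 10.05525 × 2.4137 × 0.466566 = 11.3237 kN.
I_c = (π/8 − 8/(9π))·r⁴ = 0.109757 × 0.545⁴ = 0.00968319 m⁴.
Centre of pressure: y_p = y_c + I_c/(y_c·A) = 2.4137 + 0.00968319/(2.4137 × 0.466566) = 2.4137 + 0.00859849 = 2.4223 m along the plane.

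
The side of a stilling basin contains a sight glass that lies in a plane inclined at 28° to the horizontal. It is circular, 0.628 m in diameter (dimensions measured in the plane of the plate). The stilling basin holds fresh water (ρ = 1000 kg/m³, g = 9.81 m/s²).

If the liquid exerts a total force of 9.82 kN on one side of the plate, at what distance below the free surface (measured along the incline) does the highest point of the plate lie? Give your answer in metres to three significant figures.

y_top ≈ 6.57 m

γ = ρg = 1000 × 9.81 = 9810 N/m³ = 9.81 kN/m³.
A = π(0.314)² = 0.309748 m².
From F = γ·h_c·A, the centroid depth is h_c = 9.82/(9.81 × 0.309748) = 3.23172 m.
Let θ = 28° be the plate's angle to the horizontal; measure y along the incline from where the plane meets the free surface. Vertical depth h = y·sinθ with sinθ = 0.469472.
Along the incline, y_c = h_c/sinθ = 3.23172/0.469472 = 6.88373 m.
The centroid is at the centre, 0.314 m below the top of the plate, so the highest point sits at y_top = 6.88373 − 0.314 = 6.56973 m along the incline.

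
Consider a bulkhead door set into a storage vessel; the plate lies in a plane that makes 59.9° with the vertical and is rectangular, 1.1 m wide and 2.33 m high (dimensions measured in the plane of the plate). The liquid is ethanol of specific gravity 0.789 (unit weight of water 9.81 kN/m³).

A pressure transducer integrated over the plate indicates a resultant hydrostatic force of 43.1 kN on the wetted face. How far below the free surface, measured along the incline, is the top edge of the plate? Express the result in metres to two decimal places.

γ = 0.789 × 9.81 = 7.74009 kN/m³.
A = 1.1 × 2.33 = 2.563 m².
From F = γ·h_c·A, the centroid depth is h_c = 43.1/(7.74009 × 2.563) = 2.17261 m.
The plate makes 59.9° with the vertical, i.e. θ = 90° − 59.9° = 30.1° to the horizontal. Measuring y along the incline from the free-surface line, vertical depth h = y·sinθ with sinθ = 0.501511.
Along the incline, y_c = h_c/sinθ = 2.17261/0.501511 = 4.33213 m.
The centroid lies 2.33/2 = 1.165 m below the top edge, so the top edge sits at y_top = 4.33213 − 1.165 = 3.16713 m along the incline.

y_top ≈ 3.17 m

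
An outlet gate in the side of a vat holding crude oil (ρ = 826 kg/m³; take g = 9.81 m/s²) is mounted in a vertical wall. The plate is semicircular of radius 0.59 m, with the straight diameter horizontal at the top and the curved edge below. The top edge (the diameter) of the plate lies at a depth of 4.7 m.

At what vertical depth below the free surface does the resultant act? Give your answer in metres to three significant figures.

γ = ρg = 826 × 9.81 / 1000 = 8.10306 kN/m³.
The centroid of a semicircle lies 4r/(3π) = 0.250404 m from the diameter, here below the top edge, so the centroid depth is h_c = 4.7 + 0.250404 = 4.9504 m.
A = πr²/2 = π × 0.59²/2 = 0.546794 m².
Resultant F = γ·h_c·A = 8.10306 × 4.9504 × 0.546794 = 21.9338 kN.
I_c = (π/8 − 8/(9π))·r⁴ = 0.109757 × 0.59⁴ = 0.0132997 m⁴.
Centre of pressure: y_p = y_c + I_c/(y_c·A) = 4.9504 + 0.0132997/(4.9504 × 0.546794) = 4.9504 + 0.00491335 = 4.95531 m along the plane.

h_p = 4.96 m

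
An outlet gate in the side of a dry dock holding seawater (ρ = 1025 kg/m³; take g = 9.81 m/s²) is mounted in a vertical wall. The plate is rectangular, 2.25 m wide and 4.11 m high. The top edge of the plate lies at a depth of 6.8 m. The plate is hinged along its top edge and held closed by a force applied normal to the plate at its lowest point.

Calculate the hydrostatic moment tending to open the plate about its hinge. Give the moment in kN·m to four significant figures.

γ = ρg = 1025 × 9.81 / 1000 = 10.05525 kN/m³.
The centroid lies 4.11/2 = 2.055 m below the top edge, so the centroid depth is h_c = 6.8 + 2.055 = 8.855 m.
A = 2.25 × 4.11 = 9.2475 m².
Resultant F = γ·h_c·A = 10.05525 × 8.855 × 9.2475 = 823.39 kN.
I_c = b·h³/12 = 2.25 × 4.11³/12 = 13.0175 m⁴.
Centre of pressure: y_p = y_c + I_c/(y_c·A) = 8.855 + 13.0175/(8.855 × 9.2475) = 8.855 + 0.15897 = 9.01397 m along the plane.
The resultant acts 2.055 + 0.15897 = 2.21397 m (along the plate) below the hinge at the top edge, so the moment about the hinge is M = F × 2.21397 = 823.39 × 2.21397 = 1822.96 kN·m.

M ≈ 1823 kN·m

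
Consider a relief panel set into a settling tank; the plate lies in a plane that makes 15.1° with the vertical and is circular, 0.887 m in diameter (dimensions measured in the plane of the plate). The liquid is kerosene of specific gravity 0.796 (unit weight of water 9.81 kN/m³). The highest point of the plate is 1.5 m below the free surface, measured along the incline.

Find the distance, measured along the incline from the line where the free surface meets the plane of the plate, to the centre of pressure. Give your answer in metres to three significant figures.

γ = 0.796 × 9.81 = 7.80876 kN/m³.
The plate makes 15.1° with the vertical, i.e. θ = 90° − 15.1° = 74.9° to the horizontal. Measuring y along the incline from the free-surface line, vertical depth h = y·sinθ with sinθ = 0.965473.
The centroid is at the centre, 0.4435 m below the top of the plate, so y_c = 1.5 + 0.4435 = 1.9435 m and h_c = 1.9435 × 0.965473 = 1.8764 m.
A = π(0.4435)² = 0.617927 m².
Resultant F = γ·h_c·A = 7.80876 × 1.8764 × 0.617927 = 9.05409 kN.
I_c = πr⁴/4 = π × 0.4435⁴/4 = 0.0303854 m⁴.
Centre of pressure: y_p = y_c + I_c/(y_c·A) = 1.9435 + 0.0303854/(1.9435 × 0.617927) = 1.9435 + 0.0253013 = 1.9688 m along the plane.

y_p = 1.97 m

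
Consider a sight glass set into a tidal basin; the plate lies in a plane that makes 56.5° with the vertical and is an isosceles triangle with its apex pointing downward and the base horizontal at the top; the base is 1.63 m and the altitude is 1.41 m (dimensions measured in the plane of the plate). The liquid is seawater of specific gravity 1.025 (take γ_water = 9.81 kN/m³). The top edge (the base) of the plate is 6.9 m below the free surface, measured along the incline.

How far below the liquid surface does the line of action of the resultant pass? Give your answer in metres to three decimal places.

h_p = 4.076 m

γ = 1.025 × 9.81 = 10.05525 kN/m³.
The plate makes 56.5° with the vertical, i.e. θ = 90° − 56.5° = 33.5° to the horizontal. Measuring y along the incline from the free-surface line, vertical depth h = y·sinθ with sinθ = 0.551937.
With the apex down, the centroid sits h/3 = 1.41/3 = 0.47 m below the base (the top edge), so y_c = 6.9 + 0.47 = 7.37 m and h_c = 7.37 × 0.551937 = 4.06778 m.
A = ½ × 1.63 × 1.41 = 1.14915 m².
Resultant F = γ·h_c·A = 10.05525 × 4.06778 × 1.14915 = 47.0032 kN.
I_c = b·h³/36 = 1.63 × 1.41³/36 = 0.126924 m⁴.
Centre of pressure: y_p = y_c + I_c/(y_c·A) = 7.37 + 0.126924/(7.37 × 1.14915) = 7.37 + 0.0149865 = 7.38499 m along the plane.
Vertically, h_p = y_p·sinθ = 7.38499 × 0.551937 = 4.07605 m.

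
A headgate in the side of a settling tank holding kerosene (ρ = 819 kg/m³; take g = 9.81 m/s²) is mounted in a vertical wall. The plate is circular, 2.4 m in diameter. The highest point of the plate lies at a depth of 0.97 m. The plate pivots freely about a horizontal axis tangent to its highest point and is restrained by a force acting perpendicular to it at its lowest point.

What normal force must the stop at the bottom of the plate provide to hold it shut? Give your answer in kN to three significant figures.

P ≈ 44.9 kN

γ = ρg = 819 × 9.81 / 1000 = 8.03439 kN/m³.
The centroid is at the centre, 1.2 m below the top of the plate, so the centroid depth is h_c = 0.97 + 1.2 = 2.17 m.
A = π(1.2)² = 4.52389 m².
Resultant F = γ·h_c·A = 8.03439 × 2.17 × 4.52389 = 78.8723 kN.
I_c = πr⁴/4 = π × 1.2⁴/4 = 1.6286 m⁴.
Centre of pressure: y_p = y_c + I_c/(y_c·A) = 2.17 + 1.6286/(2.17 × 4.52389) = 2.17 + 0.165899 = 2.3359 m along the plane.
The resultant acts 1.2 + 0.165899 = 1.3659 m (along the plate) below the hinge at the top edge, so the moment about the hinge is M = F × 1.3659 = 78.8723 × 1.3659 = 107.732 kN·m.
A normal force at the bottom, 2.4 m from the hinge, must supply this moment: P = 107.732/2.4 = 44.8883 kN.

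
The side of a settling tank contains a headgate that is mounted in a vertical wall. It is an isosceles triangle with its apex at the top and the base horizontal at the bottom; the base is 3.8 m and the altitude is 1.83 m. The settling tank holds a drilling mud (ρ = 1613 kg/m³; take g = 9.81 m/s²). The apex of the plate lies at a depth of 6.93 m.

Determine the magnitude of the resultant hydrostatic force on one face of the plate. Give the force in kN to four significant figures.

F ≈ 448.4 kN

γ = ρg = 1613 × 9.81 / 1000 = 15.82353 kN/m³.
With the apex up, the centroid sits 2h/3 = 2 × 1.83/3 = 1.22 m below the apex, so the centroid depth is h_c = 6.93 + 1.22 = 8.15 m.
A = ½ × 3.8 × 1.83 = 3.477 m².
Resultant F = γ·h_c·A = 15.82353 × 8.15 × 3.477 = 448.4 kN.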